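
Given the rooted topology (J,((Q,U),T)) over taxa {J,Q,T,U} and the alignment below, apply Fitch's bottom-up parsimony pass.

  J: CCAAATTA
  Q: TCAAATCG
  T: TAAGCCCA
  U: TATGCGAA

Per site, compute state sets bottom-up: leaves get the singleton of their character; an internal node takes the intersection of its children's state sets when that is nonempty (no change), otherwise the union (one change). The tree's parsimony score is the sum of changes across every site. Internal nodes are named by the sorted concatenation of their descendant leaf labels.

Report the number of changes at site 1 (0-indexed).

site 0, node QU: Q={T} ∩ U={T} → {T} (+0)
site 0, node QTU: QU={T} ∩ T={T} → {T} (+0)
site 0, node JQTU: J={C} ∪ QTU={T} → {C,T} (+1)
site 1, node QU: Q={C} ∪ U={A} → {A,C} (+1)
site 1, node QTU: QU={A,C} ∩ T={A} → {A} (+0)
site 1, node JQTU: J={C} ∪ QTU={A} → {A,C} (+1)
site 2, node QU: Q={A} ∪ U={T} → {A,T} (+1)
site 2, node QTU: QU={A,T} ∩ T={A} → {A} (+0)
site 2, node JQTU: J={A} ∩ QTU={A} → {A} (+0)
site 3, node QU: Q={A} ∪ U={G} → {A,G} (+1)
site 3, node QTU: QU={A,G} ∩ T={G} → {G} (+0)
site 3, node JQTU: J={A} ∪ QTU={G} → {A,G} (+1)
site 4, node QU: Q={A} ∪ U={C} → {A,C} (+1)
site 4, node QTU: QU={A,C} ∩ T={C} → {C} (+0)
site 4, node JQTU: J={A} ∪ QTU={C} → {A,C} (+1)
site 5, node QU: Q={T} ∪ U={G} → {G,T} (+1)
site 5, node QTU: QU={G,T} ∪ T={C} → {C,G,T} (+1)
site 5, node JQTU: J={T} ∩ QTU={C,G,T} → {T} (+0)
site 6, node QU: Q={C} ∪ U={A} → {A,C} (+1)
site 6, node QTU: QU={A,C} ∩ T={C} → {C} (+0)
site 6, node JQTU: J={T} ∪ QTU={C} → {C,T} (+1)
site 7, node QU: Q={G} ∪ U={A} → {A,G} (+1)
site 7, node QTU: QU={A,G} ∩ T={A} → {A} (+0)
site 7, node JQTU: J={A} ∩ QTU={A} → {A} (+0)
per-site changes: [1, 2, 1, 2, 2, 2, 2, 1]; total = 13

2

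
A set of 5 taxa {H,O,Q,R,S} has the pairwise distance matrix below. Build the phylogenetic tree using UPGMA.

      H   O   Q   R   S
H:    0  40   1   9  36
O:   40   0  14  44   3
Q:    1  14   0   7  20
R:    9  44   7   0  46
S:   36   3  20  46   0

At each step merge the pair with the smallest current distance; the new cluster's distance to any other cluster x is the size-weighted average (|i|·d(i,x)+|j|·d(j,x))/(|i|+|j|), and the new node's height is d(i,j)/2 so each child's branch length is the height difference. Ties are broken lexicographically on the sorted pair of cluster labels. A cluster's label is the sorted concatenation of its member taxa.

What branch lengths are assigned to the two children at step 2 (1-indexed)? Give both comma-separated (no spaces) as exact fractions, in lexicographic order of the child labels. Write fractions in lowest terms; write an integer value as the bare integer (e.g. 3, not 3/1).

3/2,3/2

iteration 1: select H,Q (d=1); attach at lengths (1/2, 1/2); label the merged cluster HQ
  updated: d(HQ,O)=27, d(HQ,R)=8, d(HQ,S)=28
iteration 2: select O,S (d=3); attach at lengths (3/2, 3/2); label the merged cluster OS
  updated: d(HQ,OS)=55/2, d(OS,R)=45
iteration 3: select HQ,R (d=8); attach at lengths (7/2, 4); label the merged cluster HQR
  updated: d(HQR,OS)=100/3
iteration 4: select HQR,OS (d=100/3); attach at lengths (38/3, 91/6); label the merged cluster HOQRS
final tree: (((H:1/2,Q:1/2):7/2,R:4):38/3,(O:3/2,S:3/2):91/6)
total length: 118/3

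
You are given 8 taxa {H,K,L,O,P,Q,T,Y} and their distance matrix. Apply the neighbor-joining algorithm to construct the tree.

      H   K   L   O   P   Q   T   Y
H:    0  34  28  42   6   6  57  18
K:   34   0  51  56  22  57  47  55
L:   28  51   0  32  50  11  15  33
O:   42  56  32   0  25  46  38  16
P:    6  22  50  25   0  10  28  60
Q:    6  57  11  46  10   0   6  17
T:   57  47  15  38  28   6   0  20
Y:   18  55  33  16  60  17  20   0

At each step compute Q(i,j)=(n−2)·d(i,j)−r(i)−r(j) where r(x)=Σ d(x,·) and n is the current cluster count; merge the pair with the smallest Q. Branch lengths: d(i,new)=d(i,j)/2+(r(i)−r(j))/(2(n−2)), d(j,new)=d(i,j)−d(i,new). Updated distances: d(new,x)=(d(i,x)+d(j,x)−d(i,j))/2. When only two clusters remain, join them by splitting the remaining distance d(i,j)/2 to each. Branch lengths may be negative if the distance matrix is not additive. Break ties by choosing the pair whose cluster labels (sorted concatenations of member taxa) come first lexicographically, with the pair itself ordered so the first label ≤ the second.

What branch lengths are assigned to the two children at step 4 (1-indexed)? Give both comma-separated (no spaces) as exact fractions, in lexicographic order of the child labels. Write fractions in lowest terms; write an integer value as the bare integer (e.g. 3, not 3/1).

287/24,229/24

1. join K+P (d=22, Q=-391) ⇒ KP; edges |K|=253/12, |P|=11/12
  updated: d(H,KP)=9, d(KP,L)=79/2, d(KP,O)=59/2, d(KP,Q)=45/2, d(KP,T)=53/2, d(KP,Y)=93/2
2. join H+KP (d=9, Q=-577/2) ⇒ HKP; edges |H|=63/20, |KP|=117/20
  updated: d(HKP,L)=117/4, d(HKP,O)=125/4, d(HKP,Q)=39/4, d(HKP,T)=149/4, d(HKP,Y)=111/4
3. join O+Y (d=16, Q=-213) ⇒ OY; edges |O|=227/16, |Y|=29/16
  updated: d(HKP,OY)=43/2, d(L,OY)=49/2, d(OY,Q)=47/2, d(OY,T)=21
4. join HKP+OY (d=43/2, Q=-495/4) ⇒ HKOPY; edges |HKP|=287/24, |OY|=229/24
  updated: d(HKOPY,L)=129/8, d(HKOPY,Q)=47/8, d(HKOPY,T)=147/8
5. join HKOPY+Q (d=47/8, Q=-103/2) ⇒ HKOPQY; edges |HKOPY|=117/16, |Q|=-23/16
  updated: d(HKOPQY,L)=85/8, d(HKOPQY,T)=37/4
6. join HKOPQY+L (d=85/8, Q=-279/8) ⇒ HKLOPQY; edges |HKOPQY|=39/16, |L|=131/16
  updated: d(HKLOPQY,T)=109/16
7. join HKLOPQY+T (d=109/16) ⇒ HKLOPQTY; edges |HKLOPQY|=109/32, |T|=109/32
final tree: (((((H:63/20,(K:253/12,P:11/12):117/20):287/24,(O:227/16,Y:29/16):229/24):117/16,Q:-23/16):39/16,L:131/16):109/32,T:109/32)
total length: 1469/16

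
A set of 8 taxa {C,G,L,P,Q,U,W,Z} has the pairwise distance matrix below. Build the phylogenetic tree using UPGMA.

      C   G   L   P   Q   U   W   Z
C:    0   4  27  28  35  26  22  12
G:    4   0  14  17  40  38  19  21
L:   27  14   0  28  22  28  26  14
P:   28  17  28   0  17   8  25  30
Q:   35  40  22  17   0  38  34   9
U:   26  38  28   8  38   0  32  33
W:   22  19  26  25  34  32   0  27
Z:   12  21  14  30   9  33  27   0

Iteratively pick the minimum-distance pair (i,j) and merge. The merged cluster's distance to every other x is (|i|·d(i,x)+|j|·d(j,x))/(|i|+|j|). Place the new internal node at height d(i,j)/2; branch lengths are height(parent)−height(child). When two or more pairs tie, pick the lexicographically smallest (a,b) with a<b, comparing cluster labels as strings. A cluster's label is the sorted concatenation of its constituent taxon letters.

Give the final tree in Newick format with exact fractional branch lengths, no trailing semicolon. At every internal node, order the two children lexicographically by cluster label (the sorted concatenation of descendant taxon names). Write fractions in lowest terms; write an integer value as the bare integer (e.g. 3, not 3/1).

((((C:2,G:2):33/4,W:41/4):103/36,(L:9,(Q:9/2,Z:9/2):9/2):37/9):19/18,(P:4,U:4):61/6)

1. join C+G (d=4) ⇒ CG; edges |C|=2, |G|=2
  updated: d(CG,L)=41/2, d(CG,P)=45/2, d(CG,Q)=75/2, d(CG,U)=32, d(CG,W)=41/2, d(CG,Z)=33/2
2. join P+U (d=8) ⇒ PU; edges |P|=4, |U|=4
  updated: d(CG,PU)=109/4, d(L,PU)=28, d(PU,Q)=55/2, d(PU,W)=57/2, d(PU,Z)=63/2
3. join Q+Z (d=9) ⇒ QZ; edges |Q|=9/2, |Z|=9/2
  updated: d(CG,QZ)=27, d(L,QZ)=18, d(PU,QZ)=59/2, d(QZ,W)=61/2
4. join L+QZ (d=18) ⇒ LQZ; edges |L|=9, |QZ|=9/2
  updated: d(CG,LQZ)=149/6, d(LQZ,PU)=29, d(LQZ,W)=29
5. join CG+W (d=41/2) ⇒ CGW; edges |CG|=33/4, |W|=41/4
  updated: d(CGW,LQZ)=236/9, d(CGW,PU)=83/3
6. join CGW+LQZ (d=236/9) ⇒ CGLQWZ; edges |CGW|=103/36, |LQZ|=37/9
  updated: d(CGLQWZ,PU)=85/3
7. join CGLQWZ+PU (d=85/3) ⇒ CGLPQUWZ; edges |CGLQWZ|=19/18, |PU|=61/6
final tree: ((((C:2,G:2):33/4,W:41/4):103/36,(L:9,(Q:9/2,Z:9/2):9/2):37/9):19/18,(P:4,U:4):61/6)
total length: 2563/36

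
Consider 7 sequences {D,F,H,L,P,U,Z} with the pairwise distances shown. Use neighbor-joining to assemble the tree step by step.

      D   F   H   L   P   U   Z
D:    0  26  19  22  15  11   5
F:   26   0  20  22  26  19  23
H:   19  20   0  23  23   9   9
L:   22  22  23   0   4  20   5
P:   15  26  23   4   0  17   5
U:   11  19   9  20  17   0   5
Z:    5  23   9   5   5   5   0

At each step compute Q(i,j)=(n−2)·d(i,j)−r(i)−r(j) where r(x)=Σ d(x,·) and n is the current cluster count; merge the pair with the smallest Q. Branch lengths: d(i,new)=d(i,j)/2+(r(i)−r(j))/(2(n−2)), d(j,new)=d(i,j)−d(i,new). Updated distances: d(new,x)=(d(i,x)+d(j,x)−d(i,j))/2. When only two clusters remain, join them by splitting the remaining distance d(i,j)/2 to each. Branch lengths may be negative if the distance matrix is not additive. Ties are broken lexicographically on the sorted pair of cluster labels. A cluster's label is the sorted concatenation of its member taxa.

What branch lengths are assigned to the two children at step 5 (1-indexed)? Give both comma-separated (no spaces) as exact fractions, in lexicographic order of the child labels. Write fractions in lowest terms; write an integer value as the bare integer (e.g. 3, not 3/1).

15/8,229/16

1. join L+P (d=4, Q=-166) ⇒ LP; edges |L|=13/5, |P|=7/5
  updated: d(D,LP)=33/2, d(F,LP)=22, d(H,LP)=21, d(LP,U)=33/2, d(LP,Z)=3
2. join LP+Z (d=3, Q=-112) ⇒ LPZ; edges |LP|=23/4, |Z|=-11/4
  updated: d(D,LPZ)=37/4, d(F,LPZ)=21, d(H,LPZ)=27/2, d(LPZ,U)=37/4
3. join D+LPZ (d=37/4, Q=-181/2) ⇒ DLPZ; edges |D|=20/3, |LPZ|=31/12
  updated: d(DLPZ,F)=151/8, d(DLPZ,H)=93/8, d(DLPZ,U)=11/2
4. join DLPZ+U (d=11/2, Q=-117/2) ⇒ DLPUZ; edges |DLPZ|=27/8, |U|=17/8
  updated: d(DLPUZ,F)=259/16, d(DLPUZ,H)=121/16
5. join DLPUZ+F (d=259/16, Q=-175/4) ⇒ DFLPUZ; edges |DLPUZ|=15/8, |F|=229/16
  updated: d(DFLPUZ,H)=91/16
6. join DFLPUZ+H (d=91/16) ⇒ DFHLPUZ; edges |DFLPUZ|=91/32, |H|=91/32
final tree: ((((D:20/3,((L:13/5,P:7/5):23/4,Z:-11/4):31/12):27/8,U:17/8):15/8,F:229/16):91/32,H:91/32)
total length: 349/8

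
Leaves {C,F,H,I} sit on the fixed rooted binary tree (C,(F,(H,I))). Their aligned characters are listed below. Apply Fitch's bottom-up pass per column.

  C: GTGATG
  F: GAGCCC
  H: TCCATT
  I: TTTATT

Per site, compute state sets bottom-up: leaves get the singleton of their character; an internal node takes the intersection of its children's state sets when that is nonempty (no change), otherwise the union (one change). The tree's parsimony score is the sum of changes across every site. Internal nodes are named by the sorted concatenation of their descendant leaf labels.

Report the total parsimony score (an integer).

9

[col 0] HI: children H:{T}, I:{T} ∩→ {T}; cost 0
[col 0] FHI: children F:{G}, HI:{T} ∪→ {G,T}; cost 1
[col 0] CFHI: children C:{G}, FHI:{G,T} ∩→ {G}; cost 0
[col 1] HI: children H:{C}, I:{T} ∪→ {C,T}; cost 1
[col 1] FHI: children F:{A}, HI:{C,T} ∪→ {A,C,T}; cost 1
[col 1] CFHI: children C:{T}, FHI:{A,C,T} ∩→ {T}; cost 0
[col 2] HI: children H:{C}, I:{T} ∪→ {C,T}; cost 1
[col 2] FHI: children F:{G}, HI:{C,T} ∪→ {C,G,T}; cost 1
[col 2] CFHI: children C:{G}, FHI:{C,G,T} ∩→ {G}; cost 0
[col 3] HI: children H:{A}, I:{A} ∩→ {A}; cost 0
[col 3] FHI: children F:{C}, HI:{A} ∪→ {A,C}; cost 1
[col 3] CFHI: children C:{A}, FHI:{A,C} ∩→ {A}; cost 0
[col 4] HI: children H:{T}, I:{T} ∩→ {T}; cost 0
[col 4] FHI: children F:{C}, HI:{T} ∪→ {C,T}; cost 1
[col 4] CFHI: children C:{T}, FHI:{C,T} ∩→ {T}; cost 0
[col 5] HI: children H:{T}, I:{T} ∩→ {T}; cost 0
[col 5] FHI: children F:{C}, HI:{T} ∪→ {C,T}; cost 1
[col 5] CFHI: children C:{G}, FHI:{C,T} ∪→ {C,G,T}; cost 1
per-site changes: [1, 2, 2, 1, 1, 2]; total = 9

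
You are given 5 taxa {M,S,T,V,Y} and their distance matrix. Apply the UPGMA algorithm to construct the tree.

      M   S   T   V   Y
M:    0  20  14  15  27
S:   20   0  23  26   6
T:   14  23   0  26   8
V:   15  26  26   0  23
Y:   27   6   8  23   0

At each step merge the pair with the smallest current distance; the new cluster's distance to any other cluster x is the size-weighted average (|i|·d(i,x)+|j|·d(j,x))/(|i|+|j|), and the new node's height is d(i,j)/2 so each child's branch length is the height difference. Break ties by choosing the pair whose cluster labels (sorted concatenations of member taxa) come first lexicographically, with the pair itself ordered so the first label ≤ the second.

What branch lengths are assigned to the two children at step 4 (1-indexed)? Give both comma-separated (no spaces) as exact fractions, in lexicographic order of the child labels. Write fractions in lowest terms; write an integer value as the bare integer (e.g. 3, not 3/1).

3/2,45/4

step 1: merge (S,Y) at d=6; branch lengths S→3, Y→3; new cluster SY
  updated: d(M,SY)=47/2, d(SY,T)=31/2, d(SY,V)=49/2
step 2: merge (M,T) at d=14; branch lengths M→7, T→7; new cluster MT
  updated: d(MT,SY)=39/2, d(MT,V)=41/2
step 3: merge (MT,SY) at d=39/2; branch lengths MT→11/4, SY→27/4; new cluster MSTY
  updated: d(MSTY,V)=45/2
step 4: merge (MSTY,V) at d=45/2; branch lengths MSTY→3/2, V→45/4; new cluster MSTVY
final tree: (((M:7,T:7):11/4,(S:3,Y:3):27/4):3/2,V:45/4)
total length: 169/4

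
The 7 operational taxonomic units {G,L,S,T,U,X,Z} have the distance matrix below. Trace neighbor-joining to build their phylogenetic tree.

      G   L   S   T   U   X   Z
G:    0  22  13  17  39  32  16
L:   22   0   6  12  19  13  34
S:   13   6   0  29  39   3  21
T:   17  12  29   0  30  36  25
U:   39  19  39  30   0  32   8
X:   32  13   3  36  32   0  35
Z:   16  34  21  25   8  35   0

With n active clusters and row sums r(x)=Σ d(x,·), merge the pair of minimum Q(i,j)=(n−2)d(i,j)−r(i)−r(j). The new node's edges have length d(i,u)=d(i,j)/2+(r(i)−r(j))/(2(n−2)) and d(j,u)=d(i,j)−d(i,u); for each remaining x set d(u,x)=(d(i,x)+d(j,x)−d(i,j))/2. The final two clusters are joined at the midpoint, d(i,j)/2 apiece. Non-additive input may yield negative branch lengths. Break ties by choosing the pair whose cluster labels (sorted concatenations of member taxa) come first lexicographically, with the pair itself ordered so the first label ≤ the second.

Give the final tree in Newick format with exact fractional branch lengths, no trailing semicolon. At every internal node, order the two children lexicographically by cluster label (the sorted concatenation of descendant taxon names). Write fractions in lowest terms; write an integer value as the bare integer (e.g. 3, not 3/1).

iteration 1: select U,Z (d=8, Q=-266); attach at lengths (34/5, 6/5); label the merged cluster UZ
  updated: d(G,UZ)=47/2, d(L,UZ)=45/2, d(S,UZ)=26, d(T,UZ)=47/2, d(UZ,X)=59/2
iteration 2: select S,X (d=3, Q=-357/2); attach at lengths (-49/16, 97/16); label the merged cluster SX
  updated: d(G,SX)=21, d(L,SX)=8, d(SX,T)=31, d(SX,UZ)=105/4
iteration 3: select L,SX (d=8, Q=-507/4); attach at lengths (3/8, 61/8); label the merged cluster LSX
  updated: d(G,LSX)=35/2, d(LSX,T)=35/2, d(LSX,UZ)=163/8
iteration 4: select G,T (d=17, Q=-82); attach at lengths (17/2, 17/2); label the merged cluster GT
  updated: d(GT,LSX)=9, d(GT,UZ)=15
iteration 5: select GT,LSX (d=9, Q=-355/8); attach at lengths (29/16, 115/16); label the merged cluster GLSTX
  updated: d(GLSTX,UZ)=211/16
iteration 6: select GLSTX,UZ (d=211/16); attach at lengths (211/32, 211/32); label the merged cluster GLSTUXZ
final tree: (((G:17/2,T:17/2):29/16,(L:3/8,(S:-49/16,X:97/16):61/8):115/16):211/32,(U:34/5,Z:6/5):211/32)
total length: 931/16

(((G:17/2,T:17/2):29/16,(L:3/8,(S:-49/16,X:97/16):61/8):115/16):211/32,(U:34/5,Z:6/5):211/32)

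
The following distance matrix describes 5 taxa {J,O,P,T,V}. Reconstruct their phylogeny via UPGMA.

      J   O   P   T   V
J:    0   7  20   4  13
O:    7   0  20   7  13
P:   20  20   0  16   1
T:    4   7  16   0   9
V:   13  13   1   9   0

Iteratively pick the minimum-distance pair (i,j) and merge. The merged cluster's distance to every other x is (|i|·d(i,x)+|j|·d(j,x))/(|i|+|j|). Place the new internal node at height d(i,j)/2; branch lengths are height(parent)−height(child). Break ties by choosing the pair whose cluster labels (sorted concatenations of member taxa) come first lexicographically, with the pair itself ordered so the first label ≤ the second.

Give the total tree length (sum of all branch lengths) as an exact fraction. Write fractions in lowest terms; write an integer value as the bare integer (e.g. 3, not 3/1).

iteration 1: select P,V (d=1); attach at lengths (1/2, 1/2); label the merged cluster PV
  updated: d(J,PV)=33/2, d(O,PV)=33/2, d(PV,T)=25/2
iteration 2: select J,T (d=4); attach at lengths (2, 2); label the merged cluster JT
  updated: d(JT,O)=7, d(JT,PV)=29/2
iteration 3: select JT,O (d=7); attach at lengths (3/2, 7/2); label the merged cluster JOT
  updated: d(JOT,PV)=91/6
iteration 4: select JOT,PV (d=91/6); attach at lengths (49/12, 85/12); label the merged cluster JOPTV
final tree: (((J:2,T:2):3/2,O:7/2):49/12,(P:1/2,V:1/2):85/12)
total length: 127/6

127/6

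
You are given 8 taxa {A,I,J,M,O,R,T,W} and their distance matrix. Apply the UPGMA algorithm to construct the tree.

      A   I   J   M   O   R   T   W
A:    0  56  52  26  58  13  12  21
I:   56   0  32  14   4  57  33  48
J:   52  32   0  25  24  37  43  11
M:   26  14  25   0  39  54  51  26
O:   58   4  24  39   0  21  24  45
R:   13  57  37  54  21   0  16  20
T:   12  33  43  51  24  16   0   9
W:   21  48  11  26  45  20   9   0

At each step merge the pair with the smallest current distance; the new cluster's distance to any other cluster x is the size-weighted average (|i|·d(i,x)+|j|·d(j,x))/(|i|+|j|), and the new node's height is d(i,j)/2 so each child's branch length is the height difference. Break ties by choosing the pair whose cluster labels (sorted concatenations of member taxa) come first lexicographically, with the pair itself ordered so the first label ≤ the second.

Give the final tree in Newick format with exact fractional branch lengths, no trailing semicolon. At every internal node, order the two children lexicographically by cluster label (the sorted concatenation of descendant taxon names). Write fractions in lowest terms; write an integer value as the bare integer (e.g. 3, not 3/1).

(((A:13/2,R:13/2):17/8,(T:9/2,W:9/2):33/8):183/16,((I:2,O:2):93/8,(J:25/2,M:25/2):9/8):103/16)

step 1: merge (I,O) at d=4; branch lengths I→2, O→2; new cluster IO
  updated: d(A,IO)=57, d(IO,J)=28, d(IO,M)=53/2, d(IO,R)=39, d(IO,T)=57/2, d(IO,W)=93/2
step 2: merge (T,W) at d=9; branch lengths T→9/2, W→9/2; new cluster TW
  updated: d(A,TW)=33/2, d(IO,TW)=75/2, d(J,TW)=27, d(M,TW)=77/2, d(R,TW)=18
step 3: merge (A,R) at d=13; branch lengths A→13/2, R→13/2; new cluster AR
  updated: d(AR,IO)=48, d(AR,J)=89/2, d(AR,M)=40, d(AR,TW)=69/4
step 4: merge (AR,TW) at d=69/4; branch lengths AR→17/8, TW→33/8; new cluster ARTW
  updated: d(ARTW,IO)=171/4, d(ARTW,J)=143/4, d(ARTW,M)=157/4
step 5: merge (J,M) at d=25; branch lengths J→25/2, M→25/2; new cluster JM
  updated: d(ARTW,JM)=75/2, d(IO,JM)=109/4
step 6: merge (IO,JM) at d=109/4; branch lengths IO→93/8, JM→9/8; new cluster IJMO
  updated: d(ARTW,IJMO)=321/8
step 7: merge (ARTW,IJMO) at d=321/8; branch lengths ARTW→183/16, IJMO→103/16; new cluster AIJMORTW
final tree: (((A:13/2,R:13/2):17/8,(T:9/2,W:9/2):33/8):183/16,((I:2,O:2):93/8,(J:25/2,M:25/2):9/8):103/16)
total length: 703/8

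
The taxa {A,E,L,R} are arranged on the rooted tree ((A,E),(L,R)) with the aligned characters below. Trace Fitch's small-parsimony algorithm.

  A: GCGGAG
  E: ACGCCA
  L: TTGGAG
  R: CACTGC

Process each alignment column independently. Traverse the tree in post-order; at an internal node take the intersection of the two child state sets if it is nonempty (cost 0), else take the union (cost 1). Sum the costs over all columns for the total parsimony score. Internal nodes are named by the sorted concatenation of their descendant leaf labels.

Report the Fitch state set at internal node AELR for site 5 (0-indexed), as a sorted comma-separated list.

[col 0] AE: children A:{G}, E:{A} ∪→ {A,G}; cost 1
[col 0] LR: children L:{T}, R:{C} ∪→ {C,T}; cost 1
[col 0] AELR: children AE:{A,G}, LR:{C,T} ∪→ {A,C,G,T}; cost 1
[col 1] AE: children A:{C}, E:{C} ∩→ {C}; cost 0
[col 1] LR: children L:{T}, R:{A} ∪→ {A,T}; cost 1
[col 1] AELR: children AE:{C}, LR:{A,T} ∪→ {A,C,T}; cost 1
[col 2] AE: children A:{G}, E:{G} ∩→ {G}; cost 0
[col 2] LR: children L:{G}, R:{C} ∪→ {C,G}; cost 1
[col 2] AELR: children AE:{G}, LR:{C,G} ∩→ {G}; cost 0
[col 3] AE: children A:{G}, E:{C} ∪→ {C,G}; cost 1
[col 3] LR: children L:{G}, R:{T} ∪→ {G,T}; cost 1
[col 3] AELR: children AE:{C,G}, LR:{G,T} ∩→ {G}; cost 0
[col 4] AE: children A:{A}, E:{C} ∪→ {A,C}; cost 1
[col 4] LR: children L:{A}, R:{G} ∪→ {A,G}; cost 1
[col 4] AELR: children AE:{A,C}, LR:{A,G} ∩→ {A}; cost 0
[col 5] AE: children A:{G}, E:{A} ∪→ {A,G}; cost 1
[col 5] LR: children L:{G}, R:{C} ∪→ {C,G}; cost 1
[col 5] AELR: children AE:{A,G}, LR:{C,G} ∩→ {G}; cost 0
per-site changes: [3, 2, 1, 2, 2, 2]; total = 12

G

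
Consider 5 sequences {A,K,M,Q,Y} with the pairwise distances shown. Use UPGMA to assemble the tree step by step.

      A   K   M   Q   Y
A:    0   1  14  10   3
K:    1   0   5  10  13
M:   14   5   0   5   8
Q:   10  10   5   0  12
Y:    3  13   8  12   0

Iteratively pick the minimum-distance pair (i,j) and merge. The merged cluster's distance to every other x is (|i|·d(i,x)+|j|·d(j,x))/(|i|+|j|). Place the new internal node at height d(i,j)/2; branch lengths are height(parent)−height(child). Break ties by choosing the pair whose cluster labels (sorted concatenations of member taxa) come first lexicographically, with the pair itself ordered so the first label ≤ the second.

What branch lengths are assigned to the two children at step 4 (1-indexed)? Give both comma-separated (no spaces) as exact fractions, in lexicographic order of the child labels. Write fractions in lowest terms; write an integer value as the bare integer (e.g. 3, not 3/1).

1. join A+K (d=1) ⇒ AK; edges |A|=1/2, |K|=1/2
  updated: d(AK,M)=19/2, d(AK,Q)=10, d(AK,Y)=8
2. join M+Q (d=5) ⇒ MQ; edges |M|=5/2, |Q|=5/2
  updated: d(AK,MQ)=39/4, d(MQ,Y)=10
3. join AK+Y (d=8) ⇒ AKY; edges |AK|=7/2, |Y|=4
  updated: d(AKY,MQ)=59/6
4. join AKY+MQ (d=59/6) ⇒ AKMQY; edges |AKY|=11/12, |MQ|=29/12
final tree: (((A:1/2,K:1/2):7/2,Y:4):11/12,(M:5/2,Q:5/2):29/12)
total length: 101/6

11/12,29/12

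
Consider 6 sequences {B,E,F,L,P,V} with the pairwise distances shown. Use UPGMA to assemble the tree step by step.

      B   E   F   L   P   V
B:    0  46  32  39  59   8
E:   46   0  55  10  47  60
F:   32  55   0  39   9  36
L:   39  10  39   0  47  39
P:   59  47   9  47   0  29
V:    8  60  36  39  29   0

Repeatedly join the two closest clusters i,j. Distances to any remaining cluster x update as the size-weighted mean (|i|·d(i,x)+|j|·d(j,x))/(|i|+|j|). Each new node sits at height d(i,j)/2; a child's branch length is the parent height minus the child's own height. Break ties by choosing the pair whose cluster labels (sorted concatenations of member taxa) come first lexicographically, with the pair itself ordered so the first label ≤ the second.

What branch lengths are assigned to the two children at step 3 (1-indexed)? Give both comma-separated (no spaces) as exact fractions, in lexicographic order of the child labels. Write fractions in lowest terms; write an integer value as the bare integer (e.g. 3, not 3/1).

step 1: merge (B,V) at d=8; branch lengths B→4, V→4; new cluster BV
  updated: d(BV,E)=53, d(BV,F)=34, d(BV,L)=39, d(BV,P)=44
step 2: merge (F,P) at d=9; branch lengths F→9/2, P→9/2; new cluster FP
  updated: d(BV,FP)=39, d(E,FP)=51, d(FP,L)=43
step 3: merge (E,L) at d=10; branch lengths E→5, L→5; new cluster EL
  updated: d(BV,EL)=46, d(EL,FP)=47
step 4: merge (BV,FP) at d=39; branch lengths BV→31/2, FP→15; new cluster BFPV
  updated: d(BFPV,EL)=93/2
step 5: merge (BFPV,EL) at d=93/2; branch lengths BFPV→15/4, EL→73/4; new cluster BEFLPV
final tree: (((B:4,V:4):31/2,(F:9/2,P:9/2):15):15/4,(E:5,L:5):73/4)
total length: 159/2

5,5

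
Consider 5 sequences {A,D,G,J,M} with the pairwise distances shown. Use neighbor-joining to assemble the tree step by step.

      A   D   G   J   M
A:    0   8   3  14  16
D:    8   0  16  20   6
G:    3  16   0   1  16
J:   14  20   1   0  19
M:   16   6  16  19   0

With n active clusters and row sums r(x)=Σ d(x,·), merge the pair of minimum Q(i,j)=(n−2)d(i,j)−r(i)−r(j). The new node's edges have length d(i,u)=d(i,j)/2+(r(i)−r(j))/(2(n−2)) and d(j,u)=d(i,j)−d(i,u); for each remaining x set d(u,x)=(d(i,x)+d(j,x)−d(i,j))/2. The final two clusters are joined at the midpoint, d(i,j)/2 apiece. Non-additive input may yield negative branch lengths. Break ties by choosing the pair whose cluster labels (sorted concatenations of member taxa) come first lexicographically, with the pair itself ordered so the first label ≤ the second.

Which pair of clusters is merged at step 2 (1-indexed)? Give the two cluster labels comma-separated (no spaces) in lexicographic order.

A,DM

step 1: merge (D,M) at d=6, Q=-89; branch lengths D→11/6, M→25/6; new cluster DM
  updated: d(A,DM)=9, d(DM,G)=13, d(DM,J)=33/2
step 2: merge (A,DM) at d=9, Q=-93/2; branch lengths A→11/8, DM→61/8; new cluster ADM
  updated: d(ADM,G)=7/2, d(ADM,J)=43/4
step 3: merge (ADM,G) at d=7/2, Q=-61/4; branch lengths ADM→53/8, G→-25/8; new cluster ADGM
  updated: d(ADGM,J)=33/8
step 4: merge (ADGM,J) at d=33/8; branch lengths ADGM→33/16, J→33/16; new cluster ADGJM
final tree: (((A:11/8,(D:11/6,M:25/6):61/8):53/8,G:-25/8):33/16,J:33/16)
total length: 181/8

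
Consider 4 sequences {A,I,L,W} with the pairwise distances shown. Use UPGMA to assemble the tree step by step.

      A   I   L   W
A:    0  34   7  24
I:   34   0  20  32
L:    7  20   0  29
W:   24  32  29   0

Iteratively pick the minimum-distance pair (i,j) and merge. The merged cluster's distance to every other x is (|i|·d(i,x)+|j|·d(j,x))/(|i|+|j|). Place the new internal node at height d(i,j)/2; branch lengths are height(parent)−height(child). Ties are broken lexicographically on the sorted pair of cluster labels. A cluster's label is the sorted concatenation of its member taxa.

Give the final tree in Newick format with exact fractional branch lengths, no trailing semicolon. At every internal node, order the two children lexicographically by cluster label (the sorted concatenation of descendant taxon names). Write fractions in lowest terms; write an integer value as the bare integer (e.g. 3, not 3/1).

(((A:7/2,L:7/2):39/4,W:53/4):13/12,I:43/3)

1. join A+L (d=7) ⇒ AL; edges |A|=7/2, |L|=7/2
  updated: d(AL,I)=27, d(AL,W)=53/2
2. join AL+W (d=53/2) ⇒ ALW; edges |AL|=39/4, |W|=53/4
  updated: d(ALW,I)=86/3
3. join ALW+I (d=86/3) ⇒ AILW; edges |ALW|=13/12, |I|=43/3
final tree: (((A:7/2,L:7/2):39/4,W:53/4):13/12,I:43/3)
total length: 545/12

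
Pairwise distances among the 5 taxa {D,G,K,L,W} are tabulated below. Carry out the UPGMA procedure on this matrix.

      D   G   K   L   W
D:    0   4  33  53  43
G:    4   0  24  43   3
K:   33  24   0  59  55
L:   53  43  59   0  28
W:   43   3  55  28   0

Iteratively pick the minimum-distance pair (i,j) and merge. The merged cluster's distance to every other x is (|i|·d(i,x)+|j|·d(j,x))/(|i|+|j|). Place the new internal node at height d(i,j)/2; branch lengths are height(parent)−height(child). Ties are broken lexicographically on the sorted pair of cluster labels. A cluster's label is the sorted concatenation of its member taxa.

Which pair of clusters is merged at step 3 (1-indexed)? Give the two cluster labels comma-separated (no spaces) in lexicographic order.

iteration 1: select G,W (d=3); attach at lengths (3/2, 3/2); label the merged cluster GW
  updated: d(D,GW)=47/2, d(GW,K)=79/2, d(GW,L)=71/2
iteration 2: select D,GW (d=47/2); attach at lengths (47/4, 41/4); label the merged cluster DGW
  updated: d(DGW,K)=112/3, d(DGW,L)=124/3
iteration 3: select DGW,K (d=112/3); attach at lengths (83/12, 56/3); label the merged cluster DGKW
  updated: d(DGKW,L)=183/4
iteration 4: select DGKW,L (d=183/4); attach at lengths (101/24, 183/8); label the merged cluster DGKLW
final tree: (((D:47/4,(G:3/2,W:3/2):41/4):83/12,K:56/3):101/24,L:183/8)
total length: 233/3

DGW,K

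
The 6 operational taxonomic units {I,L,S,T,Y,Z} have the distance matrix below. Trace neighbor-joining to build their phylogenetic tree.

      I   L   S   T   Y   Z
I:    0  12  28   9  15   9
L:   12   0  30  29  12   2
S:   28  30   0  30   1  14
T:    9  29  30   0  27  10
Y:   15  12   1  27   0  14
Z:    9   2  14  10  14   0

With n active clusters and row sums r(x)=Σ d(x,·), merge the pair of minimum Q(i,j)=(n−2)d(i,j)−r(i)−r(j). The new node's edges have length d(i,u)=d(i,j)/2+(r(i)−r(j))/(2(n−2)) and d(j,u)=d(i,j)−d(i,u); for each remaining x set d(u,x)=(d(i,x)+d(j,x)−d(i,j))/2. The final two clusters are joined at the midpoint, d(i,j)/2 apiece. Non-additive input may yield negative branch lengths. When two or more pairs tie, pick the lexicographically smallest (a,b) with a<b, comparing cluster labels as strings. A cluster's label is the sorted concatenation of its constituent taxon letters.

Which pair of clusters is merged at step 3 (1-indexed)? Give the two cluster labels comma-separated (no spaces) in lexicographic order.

step 1: merge (S,Y) at d=1, Q=-168; branch lengths S→19/4, Y→-15/4; new cluster SY
  updated: d(I,SY)=21, d(L,SY)=41/2, d(SY,T)=28, d(SY,Z)=27/2
step 2: merge (I,T) at d=9, Q=-100; branch lengths I→1/3, T→26/3; new cluster IT
  updated: d(IT,L)=16, d(IT,SY)=20, d(IT,Z)=5
step 3: merge (IT,SY) at d=20, Q=-55; branch lengths IT→27/4, SY→53/4; new cluster ISTY
  updated: d(ISTY,L)=33/4, d(ISTY,Z)=-3/4
step 4: merge (ISTY,L) at d=33/4, Q=-19/2; branch lengths ISTY→11/4, L→11/2; new cluster ILSTY
  updated: d(ILSTY,Z)=-7/2
step 5: merge (ILSTY,Z) at d=-7/2; branch lengths ILSTY→-7/4, Z→-7/4; new cluster ILSTYZ
final tree: ((((I:1/3,T:26/3):27/4,(S:19/4,Y:-15/4):53/4):11/4,L:11/2):-7/4,Z:-7/4)
total length: 139/4

IT,SY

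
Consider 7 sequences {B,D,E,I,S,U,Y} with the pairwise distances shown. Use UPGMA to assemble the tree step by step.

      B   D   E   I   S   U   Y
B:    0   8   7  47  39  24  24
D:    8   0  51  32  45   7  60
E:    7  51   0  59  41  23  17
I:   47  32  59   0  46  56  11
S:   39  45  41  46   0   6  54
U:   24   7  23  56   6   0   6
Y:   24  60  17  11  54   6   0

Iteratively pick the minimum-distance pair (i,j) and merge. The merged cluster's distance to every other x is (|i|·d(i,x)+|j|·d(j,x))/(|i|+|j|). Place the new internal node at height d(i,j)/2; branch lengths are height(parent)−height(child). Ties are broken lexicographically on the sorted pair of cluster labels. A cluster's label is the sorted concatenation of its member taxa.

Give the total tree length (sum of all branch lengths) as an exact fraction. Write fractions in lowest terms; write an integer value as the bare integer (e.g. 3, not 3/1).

iteration 1: select S,U (d=6); attach at lengths (3, 3); label the merged cluster SU
  updated: d(B,SU)=63/2, d(D,SU)=26, d(E,SU)=32, d(I,SU)=51, d(SU,Y)=30
iteration 2: select B,E (d=7); attach at lengths (7/2, 7/2); label the merged cluster BE
  updated: d(BE,D)=59/2, d(BE,I)=53, d(BE,SU)=127/4, d(BE,Y)=41/2
iteration 3: select I,Y (d=11); attach at lengths (11/2, 11/2); label the merged cluster IY
  updated: d(BE,IY)=147/4, d(D,IY)=46, d(IY,SU)=81/2
iteration 4: select D,SU (d=26); attach at lengths (13, 10); label the merged cluster DSU
  updated: d(BE,DSU)=31, d(DSU,IY)=127/3
iteration 5: select BE,DSU (d=31); attach at lengths (12, 5/2); label the merged cluster BDESU
  updated: d(BDESU,IY)=401/10
iteration 6: select BDESU,IY (d=401/10); attach at lengths (91/20, 291/20); label the merged cluster BDEISUY
final tree: (((B:7/2,E:7/2):12,(D:13,(S:3,U:3):10):5/2):91/20,(I:11/2,Y:11/2):291/20)
total length: 403/5

403/5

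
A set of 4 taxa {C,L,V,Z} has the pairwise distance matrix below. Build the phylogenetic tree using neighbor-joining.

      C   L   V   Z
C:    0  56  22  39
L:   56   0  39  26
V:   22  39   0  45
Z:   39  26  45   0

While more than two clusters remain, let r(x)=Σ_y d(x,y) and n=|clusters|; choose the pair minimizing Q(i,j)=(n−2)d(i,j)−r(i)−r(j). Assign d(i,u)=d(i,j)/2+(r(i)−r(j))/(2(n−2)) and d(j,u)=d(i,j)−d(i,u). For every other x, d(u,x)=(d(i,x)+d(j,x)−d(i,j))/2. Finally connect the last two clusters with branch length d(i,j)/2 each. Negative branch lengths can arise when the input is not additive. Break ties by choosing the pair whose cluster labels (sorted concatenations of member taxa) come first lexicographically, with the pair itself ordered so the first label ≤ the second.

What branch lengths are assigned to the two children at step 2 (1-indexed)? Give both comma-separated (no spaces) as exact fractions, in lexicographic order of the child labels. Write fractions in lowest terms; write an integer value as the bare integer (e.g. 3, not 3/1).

83/4,63/4

iteration 1: select C,V (d=22, Q=-179); attach at lengths (55/4, 33/4); label the merged cluster CV
  updated: d(CV,L)=73/2, d(CV,Z)=31
iteration 2: select CV,L (d=73/2, Q=-187/2); attach at lengths (83/4, 63/4); label the merged cluster CLV
  updated: d(CLV,Z)=41/4
iteration 3: select CLV,Z (d=41/4); attach at lengths (41/8, 41/8); label the merged cluster CLVZ
final tree: (((C:55/4,V:33/4):83/4,L:63/4):41/8,Z:41/8)
total length: 275/4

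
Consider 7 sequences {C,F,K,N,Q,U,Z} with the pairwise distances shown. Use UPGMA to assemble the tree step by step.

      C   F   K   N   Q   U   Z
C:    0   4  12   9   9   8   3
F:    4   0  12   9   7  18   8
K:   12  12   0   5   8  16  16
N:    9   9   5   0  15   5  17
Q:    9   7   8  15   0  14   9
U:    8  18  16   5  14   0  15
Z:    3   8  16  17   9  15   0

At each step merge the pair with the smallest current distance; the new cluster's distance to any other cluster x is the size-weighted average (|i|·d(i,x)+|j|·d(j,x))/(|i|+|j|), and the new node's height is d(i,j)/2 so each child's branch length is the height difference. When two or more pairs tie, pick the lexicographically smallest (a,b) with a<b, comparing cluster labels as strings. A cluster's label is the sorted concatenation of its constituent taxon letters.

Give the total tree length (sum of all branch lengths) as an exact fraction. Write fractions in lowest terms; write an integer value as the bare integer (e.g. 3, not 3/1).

iteration 1: select C,Z (d=3); attach at lengths (3/2, 3/2); label the merged cluster CZ
  updated: d(CZ,F)=6, d(CZ,K)=14, d(CZ,N)=13, d(CZ,Q)=9, d(CZ,U)=23/2
iteration 2: select K,N (d=5); attach at lengths (5/2, 5/2); label the merged cluster KN
  updated: d(CZ,KN)=27/2, d(F,KN)=21/2, d(KN,Q)=23/2, d(KN,U)=21/2
iteration 3: select CZ,F (d=6); attach at lengths (3/2, 3); label the merged cluster CFZ
  updated: d(CFZ,KN)=25/2, d(CFZ,Q)=25/3, d(CFZ,U)=41/3
iteration 4: select CFZ,Q (d=25/3); attach at lengths (7/6, 25/6); label the merged cluster CFQZ
  updated: d(CFQZ,KN)=49/4, d(CFQZ,U)=55/4
iteration 5: select KN,U (d=21/2); attach at lengths (11/4, 21/4); label the merged cluster KNU
  updated: d(CFQZ,KNU)=51/4
iteration 6: select CFQZ,KNU (d=51/4); attach at lengths (53/24, 9/8); label the merged cluster CFKNQUZ
final tree: ((((C:3/2,Z:3/2):3/2,F:3):7/6,Q:25/6):53/24,((K:5/2,N:5/2):11/4,U:21/4):9/8)
total length: 175/6

175/6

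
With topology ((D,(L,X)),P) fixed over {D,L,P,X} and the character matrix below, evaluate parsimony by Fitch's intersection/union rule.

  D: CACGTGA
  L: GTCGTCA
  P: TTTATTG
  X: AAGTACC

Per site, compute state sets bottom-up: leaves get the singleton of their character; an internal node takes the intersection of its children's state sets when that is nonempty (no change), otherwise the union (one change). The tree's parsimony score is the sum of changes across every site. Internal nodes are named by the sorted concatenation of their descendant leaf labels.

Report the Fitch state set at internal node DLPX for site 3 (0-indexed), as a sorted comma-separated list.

[col 0] LX: children L:{G}, X:{A} ∪→ {A,G}; cost 1
[col 0] DLX: children D:{C}, LX:{A,G} ∪→ {A,C,G}; cost 1
[col 0] DLPX: children DLX:{A,C,G}, P:{T} ∪→ {A,C,G,T}; cost 1
[col 1] LX: children L:{T}, X:{A} ∪→ {A,T}; cost 1
[col 1] DLX: children D:{A}, LX:{A,T} ∩→ {A}; cost 0
[col 1] DLPX: children DLX:{A}, P:{T} ∪→ {A,T}; cost 1
[col 2] LX: children L:{C}, X:{G} ∪→ {C,G}; cost 1
[col 2] DLX: children D:{C}, LX:{C,G} ∩→ {C}; cost 0
[col 2] DLPX: children DLX:{C}, P:{T} ∪→ {C,T}; cost 1
[col 3] LX: children L:{G}, X:{T} ∪→ {G,T}; cost 1
[col 3] DLX: children D:{G}, LX:{G,T} ∩→ {G}; cost 0
[col 3] DLPX: children DLX:{G}, P:{A} ∪→ {A,G}; cost 1
[col 4] LX: children L:{T}, X:{A} ∪→ {A,T}; cost 1
[col 4] DLX: children D:{T}, LX:{A,T} ∩→ {T}; cost 0
[col 4] DLPX: children DLX:{T}, P:{T} ∩→ {T}; cost 0
[col 5] LX: children L:{C}, X:{C} ∩→ {C}; cost 0
[col 5] DLX: children D:{G}, LX:{C} ∪→ {C,G}; cost 1
[col 5] DLPX: children DLX:{C,G}, P:{T} ∪→ {C,G,T}; cost 1
[col 6] LX: children L:{A}, X:{C} ∪→ {A,C}; cost 1
[col 6] DLX: children D:{A}, LX:{A,C} ∩→ {A}; cost 0
[col 6] DLPX: children DLX:{A}, P:{G} ∪→ {A,G}; cost 1
per-site changes: [3, 2, 2, 2, 1, 2, 2]; total = 14

A,G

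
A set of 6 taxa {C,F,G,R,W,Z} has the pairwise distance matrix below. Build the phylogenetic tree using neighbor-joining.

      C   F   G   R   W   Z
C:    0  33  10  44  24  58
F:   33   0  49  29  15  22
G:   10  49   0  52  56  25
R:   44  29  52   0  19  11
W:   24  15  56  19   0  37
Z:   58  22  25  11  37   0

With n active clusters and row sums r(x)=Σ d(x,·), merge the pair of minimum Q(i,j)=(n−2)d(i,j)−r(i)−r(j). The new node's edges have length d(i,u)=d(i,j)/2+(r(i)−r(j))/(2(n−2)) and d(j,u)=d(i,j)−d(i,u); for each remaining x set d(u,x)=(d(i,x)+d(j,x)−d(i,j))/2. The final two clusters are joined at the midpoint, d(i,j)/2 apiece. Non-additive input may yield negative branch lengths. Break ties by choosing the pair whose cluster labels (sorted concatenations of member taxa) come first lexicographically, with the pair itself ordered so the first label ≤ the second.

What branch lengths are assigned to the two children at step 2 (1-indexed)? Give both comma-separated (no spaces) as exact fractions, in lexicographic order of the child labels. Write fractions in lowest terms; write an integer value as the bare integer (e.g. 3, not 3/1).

iteration 1: select C,G (d=10, Q=-321); attach at lengths (17/8, 63/8); label the merged cluster CG
  updated: d(CG,F)=36, d(CG,R)=43, d(CG,W)=35, d(CG,Z)=73/2
iteration 2: select R,Z (d=11, Q=-351/2); attach at lengths (19/4, 25/4); label the merged cluster RZ
  updated: d(CG,RZ)=137/4, d(F,RZ)=20, d(RZ,W)=45/2
iteration 3: select CG,RZ (d=137/4, Q=-227/2); attach at lengths (97/4, 10); label the merged cluster CGRZ
  updated: d(CGRZ,F)=87/8, d(CGRZ,W)=93/8
iteration 4: select CGRZ,F (d=87/8, Q=-75/2); attach at lengths (15/4, 57/8); label the merged cluster CFGRZ
  updated: d(CFGRZ,W)=63/8
iteration 5: select CFGRZ,W (d=63/8); attach at lengths (63/16, 63/16); label the merged cluster CFGRWZ
final tree: ((((C:17/8,G:63/8):97/4,(R:19/4,Z:25/4):10):15/4,F:57/8):63/16,W:63/16)
total length: 74

19/4,25/4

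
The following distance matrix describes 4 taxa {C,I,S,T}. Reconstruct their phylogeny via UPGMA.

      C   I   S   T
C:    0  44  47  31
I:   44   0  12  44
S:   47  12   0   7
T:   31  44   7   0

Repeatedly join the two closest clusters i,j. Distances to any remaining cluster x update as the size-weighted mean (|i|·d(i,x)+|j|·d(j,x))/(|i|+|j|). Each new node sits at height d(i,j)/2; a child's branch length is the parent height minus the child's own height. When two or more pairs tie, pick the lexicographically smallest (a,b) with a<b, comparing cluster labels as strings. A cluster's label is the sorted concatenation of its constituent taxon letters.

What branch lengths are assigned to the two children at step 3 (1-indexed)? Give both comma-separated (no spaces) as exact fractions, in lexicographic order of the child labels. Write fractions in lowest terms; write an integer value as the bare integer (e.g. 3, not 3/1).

step 1: merge (S,T) at d=7; branch lengths S→7/2, T→7/2; new cluster ST
  updated: d(C,ST)=39, d(I,ST)=28
step 2: merge (I,ST) at d=28; branch lengths I→14, ST→21/2; new cluster IST
  updated: d(C,IST)=122/3
step 3: merge (C,IST) at d=122/3; branch lengths C→61/3, IST→19/3; new cluster CIST
final tree: (C:61/3,(I:14,(S:7/2,T:7/2):21/2):19/3)
total length: 349/6

61/3,19/3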